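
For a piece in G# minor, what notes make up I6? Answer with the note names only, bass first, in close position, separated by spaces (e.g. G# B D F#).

B# D# G#

I6 is the major tonic (Picardy third), borrowed from the parallel major. In G# minor that root is G#.
So the chord is G#-B#-D#.
With the 6 figure the chord is in first inversion; from the bass B# upward in close position it reads B#-D#-G#.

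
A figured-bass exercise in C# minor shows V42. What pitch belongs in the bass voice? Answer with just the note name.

F#

V in C# minor has root G#; the chord is G#-B#-D#-F#.
The figure 42 means third inversion — the seventh is in the bass.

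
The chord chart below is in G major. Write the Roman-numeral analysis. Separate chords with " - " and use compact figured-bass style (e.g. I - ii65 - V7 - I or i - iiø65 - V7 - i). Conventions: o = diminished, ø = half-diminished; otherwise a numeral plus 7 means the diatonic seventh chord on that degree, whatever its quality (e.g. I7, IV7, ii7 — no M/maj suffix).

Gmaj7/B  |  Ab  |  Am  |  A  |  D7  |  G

Gmaj7/B has root G, degree 1 in G major, so I65.
Ab: major triad on Ab — chromatic; Ab is the lowered second degree, so this is the Neapolitan chord, bII.
Am has root A, degree 2 in G major, so ii.
A is the secondary dominant of V (major triad on A): V/V.
D7: dominant seventh chord on D = scale degree 5 → V7.
G has root G, degree 1 in G major, so I.

I65 - bII - ii - V/V - V7 - I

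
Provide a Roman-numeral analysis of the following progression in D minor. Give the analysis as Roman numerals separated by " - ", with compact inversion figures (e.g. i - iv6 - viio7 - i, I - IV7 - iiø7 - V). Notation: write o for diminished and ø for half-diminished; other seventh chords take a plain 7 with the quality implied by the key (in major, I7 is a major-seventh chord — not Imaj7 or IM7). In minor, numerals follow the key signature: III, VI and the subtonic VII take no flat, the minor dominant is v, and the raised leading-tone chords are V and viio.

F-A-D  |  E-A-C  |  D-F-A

i6 - v64 - i

F-A-D: minor triad on D = scale degree 1 → i6.
E-A-C: minor triad on A = scale degree 5 → v64.
D-F-A has root D, degree 1 in D minor, so i.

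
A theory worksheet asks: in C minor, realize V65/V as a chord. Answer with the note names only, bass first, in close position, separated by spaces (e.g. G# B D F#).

F# A C D

The slash means an applied dominant: we want the dominant of V. In C minor, V is G major, and its dominant is built on D.
Building a dominant seventh chord on D gives D-F#-A-C.
With the 65 figure the chord is in first inversion; from the bass F# upward in close position it reads F#-A-C-D.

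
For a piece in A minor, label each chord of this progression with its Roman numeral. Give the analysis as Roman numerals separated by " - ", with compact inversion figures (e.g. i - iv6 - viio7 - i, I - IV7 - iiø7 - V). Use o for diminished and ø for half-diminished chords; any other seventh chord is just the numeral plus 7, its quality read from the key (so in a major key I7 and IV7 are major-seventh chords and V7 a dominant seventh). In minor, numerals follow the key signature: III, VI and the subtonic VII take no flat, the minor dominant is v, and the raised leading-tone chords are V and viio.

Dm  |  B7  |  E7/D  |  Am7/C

iv - V7/V - V42 - i65

Dm: root D is the subdominant; minor triad there is iv.
B7: chromatic; B is V of V, so V7/V.
E7/D: dominant seventh chord on E = scale degree 5 → V42.
Am7/C has root A, degree 1 in A minor, so i65.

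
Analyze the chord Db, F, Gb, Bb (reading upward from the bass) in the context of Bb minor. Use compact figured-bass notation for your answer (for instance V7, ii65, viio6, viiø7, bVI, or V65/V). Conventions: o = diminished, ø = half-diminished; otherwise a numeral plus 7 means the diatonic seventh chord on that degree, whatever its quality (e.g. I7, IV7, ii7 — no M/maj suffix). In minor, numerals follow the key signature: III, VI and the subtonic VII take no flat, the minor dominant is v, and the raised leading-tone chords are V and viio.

VI43

The pitches Gb-Bb-Db-F form a major seventh chord rooted on Gb.
In Bb minor, Gb is the submediant; the diatonic major seventh chord there is VI7.
With Db in the bass the chord is in second inversion, so the figured bass is 43.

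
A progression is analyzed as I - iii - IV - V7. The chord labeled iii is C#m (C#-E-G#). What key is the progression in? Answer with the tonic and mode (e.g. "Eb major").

A major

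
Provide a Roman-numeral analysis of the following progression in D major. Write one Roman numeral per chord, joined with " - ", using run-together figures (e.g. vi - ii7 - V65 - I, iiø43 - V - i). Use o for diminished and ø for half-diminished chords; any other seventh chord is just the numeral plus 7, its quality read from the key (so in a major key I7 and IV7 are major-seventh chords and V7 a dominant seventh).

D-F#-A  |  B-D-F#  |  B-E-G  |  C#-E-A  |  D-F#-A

I - vi - ii64 - V6 - I

D-F#-A has root D, degree 1 in D major, so I.
B-D-F#: root B is the submediant; minor triad there is vi.
B-E-G: root E is the supertonic; minor triad there is ii64.
C#-E-A: root A is the dominant; major triad there is V6.
D-F#-A has root D, degree 1 in D major, so I.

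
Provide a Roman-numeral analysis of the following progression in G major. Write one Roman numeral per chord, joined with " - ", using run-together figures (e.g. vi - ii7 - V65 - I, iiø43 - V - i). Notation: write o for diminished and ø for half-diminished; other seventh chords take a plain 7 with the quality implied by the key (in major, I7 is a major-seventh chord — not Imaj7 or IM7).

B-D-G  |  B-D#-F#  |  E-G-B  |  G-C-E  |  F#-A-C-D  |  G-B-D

I6 - V/vi - vi - IV64 - V65 - I

B-D-G has root G, degree 1 in G major, so I6.
B-D#-F# is the secondary dominant of vi (major triad on B): V/vi.
E-G-B: minor triad on E = scale degree 6 → vi.
G-C-E has root C, degree 4 in G major, so IV64.
F#-A-C-D: dominant seventh chord on D = scale degree 5 → V65.
G-B-D has root G, degree 1 in G major, so I.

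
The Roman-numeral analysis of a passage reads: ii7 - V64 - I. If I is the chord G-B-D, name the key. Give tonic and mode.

G major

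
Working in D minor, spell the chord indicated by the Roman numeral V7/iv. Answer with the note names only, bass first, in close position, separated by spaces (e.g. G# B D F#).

V7/iv is a secondary dominant — the dominant seventh of iv. iv in D minor is G, so the applied chord's root is D, a perfect fifth above.
Building a dominant seventh chord on D gives D-F#-A-C.

D F# A C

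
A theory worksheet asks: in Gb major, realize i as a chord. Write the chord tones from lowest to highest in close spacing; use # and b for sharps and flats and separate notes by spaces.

Gb Bbb Db

Scale degree 1 in Gb major is Gb; here the chord built on it is altered to a minor triad. i is the minor tonic, borrowed from the parallel minor.
So the chord is Gb-Bbb-Db.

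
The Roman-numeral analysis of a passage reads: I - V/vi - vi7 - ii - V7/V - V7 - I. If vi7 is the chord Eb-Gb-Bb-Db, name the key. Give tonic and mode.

The chord Ebm7 is a minor seventh chord rooted on Eb; its label is vi7.
If Eb is scale degree 6 and the mode makes that degree carry a minor seventh chord, the tonic is Gb and the mode is major.

Gb major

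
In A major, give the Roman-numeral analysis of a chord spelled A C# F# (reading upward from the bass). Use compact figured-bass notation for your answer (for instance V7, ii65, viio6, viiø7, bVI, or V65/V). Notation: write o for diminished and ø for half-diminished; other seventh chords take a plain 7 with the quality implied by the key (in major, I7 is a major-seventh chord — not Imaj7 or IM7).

The pitches F#-A-C# form a minor triad rooted on F#.
F# is scale degree 6 in A major, and a minor triad on that degree is written vi.
With A in the bass the chord is in first inversion, so the figured bass is 6.

vi6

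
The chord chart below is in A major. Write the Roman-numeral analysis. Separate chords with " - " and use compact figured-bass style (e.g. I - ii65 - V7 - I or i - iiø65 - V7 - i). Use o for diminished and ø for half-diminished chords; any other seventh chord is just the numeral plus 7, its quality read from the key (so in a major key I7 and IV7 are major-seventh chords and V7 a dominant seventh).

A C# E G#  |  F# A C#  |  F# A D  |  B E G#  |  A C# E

A-C#-E-G# has root A, degree 1 in A major, so I7.
F#-A-C#: minor triad on F# = scale degree 6 → vi.
F#-A-D: major triad on D = scale degree 4 → IV6.
B-E-G#: major triad on E = scale degree 5 → V64.
A-C#-E has root A, degree 1 in A major, so I.

I7 - vi - IV6 - V64 - I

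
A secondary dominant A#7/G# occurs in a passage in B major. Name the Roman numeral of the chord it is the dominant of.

iii

The chord is a dominant seventh chord on A#.
A dominant resolves down a perfect fifth: A# → D#. In B major, D# is scale degree 3, i.e. iii.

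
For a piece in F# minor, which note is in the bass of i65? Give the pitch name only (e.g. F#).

i in F# minor has root F#; the chord is F#-A-C#-E.
The figure 65 means first inversion — the third is in the bass.

A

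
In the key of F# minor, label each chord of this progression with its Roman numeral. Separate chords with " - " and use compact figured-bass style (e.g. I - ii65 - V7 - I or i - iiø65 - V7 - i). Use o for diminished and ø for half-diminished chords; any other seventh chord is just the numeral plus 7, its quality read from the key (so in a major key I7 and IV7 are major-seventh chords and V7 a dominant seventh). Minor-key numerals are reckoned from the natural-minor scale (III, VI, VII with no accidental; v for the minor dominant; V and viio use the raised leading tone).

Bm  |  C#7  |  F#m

Bm: root B is the subdominant; minor triad there is iv.
C#7: root C# is the dominant; dominant seventh chord there is V7.
F#m: root F# is the tonic; minor triad there is i.

iv - V7 - i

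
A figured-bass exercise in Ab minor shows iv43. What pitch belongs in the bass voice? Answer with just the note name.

iv in Ab minor has root Db; the chord is Db-Fb-Ab-Cb.
The figure 43 means second inversion — the fifth is in the bass.

Ab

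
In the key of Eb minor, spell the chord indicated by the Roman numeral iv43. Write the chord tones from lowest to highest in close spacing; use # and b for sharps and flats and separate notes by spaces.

The numeral's case and figure indicate a minor seventh chord. In Eb minor its root, scale degree 4, is Ab.
Stacking thirds from Ab gives Ab-Cb-Eb-Gb.
The figured bass 43 indicates second inversion, placing the fifth (Eb) in the bass: Eb-Gb-Ab-Cb.

Eb Gb Ab Cb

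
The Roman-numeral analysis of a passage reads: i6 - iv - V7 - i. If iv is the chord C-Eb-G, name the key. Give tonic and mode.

The anchor chord is a minor triad on C, labeled iv.
If C is scale degree 4 and the mode makes that degree carry a minor triad, the tonic is G and the mode is minor.

G minor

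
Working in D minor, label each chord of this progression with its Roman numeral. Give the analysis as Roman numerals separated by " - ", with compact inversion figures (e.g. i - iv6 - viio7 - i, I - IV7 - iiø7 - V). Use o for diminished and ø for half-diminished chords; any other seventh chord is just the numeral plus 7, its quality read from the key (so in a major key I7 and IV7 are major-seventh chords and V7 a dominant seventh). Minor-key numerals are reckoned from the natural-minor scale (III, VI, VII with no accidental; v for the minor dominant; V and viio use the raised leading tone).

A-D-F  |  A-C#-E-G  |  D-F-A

i64 - V7 - i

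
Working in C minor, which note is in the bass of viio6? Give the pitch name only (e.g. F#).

D

viio in C minor has root B; the chord is B-D-F.
The figure 6 means first inversion — the third is in the bass.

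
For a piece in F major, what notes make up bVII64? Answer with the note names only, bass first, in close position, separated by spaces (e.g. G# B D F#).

Bb Eb G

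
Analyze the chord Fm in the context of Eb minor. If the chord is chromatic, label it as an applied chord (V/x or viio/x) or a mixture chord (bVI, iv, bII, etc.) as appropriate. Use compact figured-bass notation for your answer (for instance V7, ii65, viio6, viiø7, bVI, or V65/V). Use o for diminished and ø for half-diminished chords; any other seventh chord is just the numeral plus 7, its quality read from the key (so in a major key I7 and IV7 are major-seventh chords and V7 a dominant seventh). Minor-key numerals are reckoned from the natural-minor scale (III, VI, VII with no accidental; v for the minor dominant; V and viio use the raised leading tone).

ii

Stacked in thirds the chord is F-Ab-C: a minor triad on F.
F is the second degree of Eb minor. This is the minor supertonic, borrowed from the parallel major (the Dorian ii).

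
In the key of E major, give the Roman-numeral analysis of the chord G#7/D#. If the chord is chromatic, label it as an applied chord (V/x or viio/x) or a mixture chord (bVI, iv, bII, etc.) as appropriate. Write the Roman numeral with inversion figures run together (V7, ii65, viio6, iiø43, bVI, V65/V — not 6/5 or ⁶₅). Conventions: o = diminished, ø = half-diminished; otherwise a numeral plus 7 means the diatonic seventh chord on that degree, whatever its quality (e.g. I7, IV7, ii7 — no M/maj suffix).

V43/vi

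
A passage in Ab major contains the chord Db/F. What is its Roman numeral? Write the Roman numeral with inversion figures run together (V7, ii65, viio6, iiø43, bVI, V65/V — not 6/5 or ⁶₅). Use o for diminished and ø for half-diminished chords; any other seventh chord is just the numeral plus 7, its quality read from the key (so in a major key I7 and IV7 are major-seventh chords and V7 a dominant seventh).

IV6

Stacked in thirds the chord is Db-F-Ab: a major triad on Db.
Db is scale degree 4 in Ab major, and a major triad on that degree is written IV.
With F in the bass the chord is in first inversion, so the figured bass is 6.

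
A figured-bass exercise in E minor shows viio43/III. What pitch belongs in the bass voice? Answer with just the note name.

The applied chord viio43/III is rooted on F#: F#-A-C-Eb.
The figure 43 means second inversion — the fifth is in the bass.

C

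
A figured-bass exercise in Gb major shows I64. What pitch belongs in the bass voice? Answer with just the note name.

Db

I in Gb major has root Gb; the chord is Gb-Bb-Db.
The figure 64 means second inversion — the fifth is in the bass.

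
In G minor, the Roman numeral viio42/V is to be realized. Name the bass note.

The applied chord viio42/V is rooted on C#: C#-E-G-Bb.
The figure 42 means third inversion — the seventh is in the bass.

Bb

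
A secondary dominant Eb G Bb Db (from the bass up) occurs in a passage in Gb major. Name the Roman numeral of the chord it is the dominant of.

ii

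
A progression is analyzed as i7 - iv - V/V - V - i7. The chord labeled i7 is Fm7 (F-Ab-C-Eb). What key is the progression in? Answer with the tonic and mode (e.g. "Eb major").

The chord Fm7 is a minor seventh chord rooted on F; its label is i7.
If F is scale degree 1 and the mode makes that degree carry a minor seventh chord, the tonic is F and the mode is minor.

F minor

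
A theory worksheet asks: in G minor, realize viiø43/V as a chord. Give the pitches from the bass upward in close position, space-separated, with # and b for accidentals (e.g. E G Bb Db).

The slash marks an applied leading-tone chord: viio of V. In G minor, V is D, so the leading tone to it is C#, a half step below.
Building a half-diminished seventh chord on C# gives C#-E-G-B.
The figured bass 43 indicates second inversion, placing the fifth (G) in the bass: G-B-C#-E.

G B C# E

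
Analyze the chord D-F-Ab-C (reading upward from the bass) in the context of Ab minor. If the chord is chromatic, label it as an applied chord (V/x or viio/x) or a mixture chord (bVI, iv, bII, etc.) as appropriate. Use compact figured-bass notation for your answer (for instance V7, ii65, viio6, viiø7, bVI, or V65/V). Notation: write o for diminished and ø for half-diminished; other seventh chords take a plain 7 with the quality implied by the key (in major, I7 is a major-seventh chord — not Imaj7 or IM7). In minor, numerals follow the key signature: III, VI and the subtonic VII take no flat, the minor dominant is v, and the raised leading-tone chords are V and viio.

The pitches D-F-Ab-C form a half-diminished seventh chord rooted on D.
D sits a half step below Eb (V in Ab minor); a diminished chord there is the applied leading-tone chord of V.

viiø7/V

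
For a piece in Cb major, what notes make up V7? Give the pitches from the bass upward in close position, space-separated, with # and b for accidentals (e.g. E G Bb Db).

The numeral's case and figure indicate a dominant seventh chord. In Cb major its root, the dominant, is Gb.
That chord is spelled Gb-Bb-Db-Fb.

Gb Bb Db Fb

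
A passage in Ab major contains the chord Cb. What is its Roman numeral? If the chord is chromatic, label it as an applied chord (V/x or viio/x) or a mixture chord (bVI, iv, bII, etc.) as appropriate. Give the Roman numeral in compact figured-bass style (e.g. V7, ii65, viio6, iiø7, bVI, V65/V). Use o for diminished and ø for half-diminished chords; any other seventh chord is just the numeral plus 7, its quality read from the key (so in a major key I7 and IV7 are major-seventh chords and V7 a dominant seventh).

bIII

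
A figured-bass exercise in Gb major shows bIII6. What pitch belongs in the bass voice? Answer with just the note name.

bIII in Gb major has root Bbb; the chord is Bbb-Db-Fb.
The figure 6 means first inversion — the third is in the bass.

Db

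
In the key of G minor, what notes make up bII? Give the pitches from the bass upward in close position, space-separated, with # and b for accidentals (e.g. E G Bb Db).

Ab C Eb

Scale degree 2 in G minor is A; lowering it a half step gives Ab. bII is the Neapolitan chord — a major triad on the lowered second degree.
So the chord is Ab-C-Eb, a major triad.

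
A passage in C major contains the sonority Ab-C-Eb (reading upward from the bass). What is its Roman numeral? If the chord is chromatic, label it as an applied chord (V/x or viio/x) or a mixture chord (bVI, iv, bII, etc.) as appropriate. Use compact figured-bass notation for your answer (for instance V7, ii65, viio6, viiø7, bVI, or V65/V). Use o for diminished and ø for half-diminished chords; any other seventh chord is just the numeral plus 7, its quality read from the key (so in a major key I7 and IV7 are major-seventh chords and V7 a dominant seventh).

bVI

Stacked in thirds the chord is Ab-C-Eb: a major triad on Ab.
Ab is the lowered sixth degree of C major (diatonic 6 would be A). This is a major triad on the lowered sixth degree, borrowed from the parallel minor.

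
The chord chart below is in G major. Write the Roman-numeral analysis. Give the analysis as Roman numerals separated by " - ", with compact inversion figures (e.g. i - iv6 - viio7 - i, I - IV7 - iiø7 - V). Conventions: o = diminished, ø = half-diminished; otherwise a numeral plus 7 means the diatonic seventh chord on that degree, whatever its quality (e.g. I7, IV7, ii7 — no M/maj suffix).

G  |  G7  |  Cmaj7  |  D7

I - V7/IV - IV7 - V7

G: major triad on G = scale degree 1 → I.
G7: chromatic; G is V of IV, so V7/IV.
Cmaj7: root C is the subdominant; major seventh chord there is IV7.
D7: root D is the dominant; dominant seventh chord there is V7.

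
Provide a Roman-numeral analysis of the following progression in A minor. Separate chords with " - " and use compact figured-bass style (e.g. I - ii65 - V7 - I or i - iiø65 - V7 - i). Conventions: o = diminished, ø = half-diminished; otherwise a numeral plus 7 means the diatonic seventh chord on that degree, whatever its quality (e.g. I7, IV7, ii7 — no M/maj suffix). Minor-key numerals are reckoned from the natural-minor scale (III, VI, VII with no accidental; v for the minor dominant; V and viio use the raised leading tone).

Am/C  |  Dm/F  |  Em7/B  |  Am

i6 - iv6 - v43 - i

Am/C: minor triad on A = scale degree 1 → i6.
Dm/F: root D is the subdominant; minor triad there is iv6.
Em7/B: root E is the dominant; minor seventh chord there is v43.
Am: root A is the tonic; minor triad there is i.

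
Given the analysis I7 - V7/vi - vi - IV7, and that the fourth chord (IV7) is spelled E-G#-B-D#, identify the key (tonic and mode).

B major

The chord Emaj7 is a major seventh chord rooted on E; its label is IV7.
If E is scale degree 4 and the mode makes that degree carry a major seventh chord, the tonic is B and the mode is major.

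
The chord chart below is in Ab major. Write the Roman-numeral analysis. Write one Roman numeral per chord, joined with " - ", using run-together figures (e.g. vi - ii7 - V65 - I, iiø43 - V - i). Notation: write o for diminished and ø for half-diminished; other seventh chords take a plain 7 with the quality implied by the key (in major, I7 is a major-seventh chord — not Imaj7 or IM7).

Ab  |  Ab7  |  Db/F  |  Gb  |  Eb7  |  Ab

Ab: root Ab is the tonic; major triad there is I.
Ab7 is the secondary dominant of IV (dominant seventh chord on Ab): V7/IV.
Db/F: major triad on Db = scale degree 4 → IV6.
Gb: major triad on Gb — chromatic; bVII (borrowed from the parallel minor).
Eb7: root Eb is the dominant; dominant seventh chord there is V7.
Ab: major triad on Ab = scale degree 1 → I.

I - V7/IV - IV6 - bVII - V7 - I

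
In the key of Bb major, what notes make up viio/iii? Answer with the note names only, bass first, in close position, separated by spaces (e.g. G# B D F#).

C# E G

The slash marks an applied leading-tone chord: viio of iii. In Bb major, iii is D, so the leading tone to it is C#, a half step below.
Building a diminished triad on C# gives C#-E-G.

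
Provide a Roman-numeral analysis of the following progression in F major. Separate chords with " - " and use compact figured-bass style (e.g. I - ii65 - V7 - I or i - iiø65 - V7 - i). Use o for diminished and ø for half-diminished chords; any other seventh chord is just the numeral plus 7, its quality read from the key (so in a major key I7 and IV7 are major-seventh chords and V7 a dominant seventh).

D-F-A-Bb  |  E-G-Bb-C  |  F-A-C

IV65 - V65 - I

D-F-A-Bb has root Bb, degree 4 in F major, so IV65.
E-G-Bb-C: root C is the dominant; dominant seventh chord there is V65.
F-A-C: major triad on F = scale degree 1 → I.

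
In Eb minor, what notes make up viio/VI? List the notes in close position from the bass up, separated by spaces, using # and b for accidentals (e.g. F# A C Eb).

The slash marks an applied leading-tone chord: viio of VI. In Eb minor, VI is Cb, so the leading tone to it is Bb, a half step below.
Building a diminished triad on Bb gives Bb-Db-Fb.

Bb Db Fb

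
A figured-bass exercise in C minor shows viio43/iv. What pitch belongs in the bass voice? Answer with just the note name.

Bb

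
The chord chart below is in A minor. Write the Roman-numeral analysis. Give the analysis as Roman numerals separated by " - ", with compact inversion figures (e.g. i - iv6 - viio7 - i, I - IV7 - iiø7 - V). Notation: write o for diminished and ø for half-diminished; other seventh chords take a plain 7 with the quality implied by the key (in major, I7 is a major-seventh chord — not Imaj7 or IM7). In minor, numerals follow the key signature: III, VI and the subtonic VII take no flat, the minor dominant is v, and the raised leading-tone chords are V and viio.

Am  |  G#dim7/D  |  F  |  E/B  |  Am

i - viio43 - VI - V64 - i

Am: minor triad on A = scale degree 1 → i.
G#dim7/D has root G#, degree 7 in A minor, so viio43.
F has root F, degree 6 in A minor, so VI.
E/B: major triad on E = scale degree 5 → V64.
Am: minor triad on A = scale degree 1 → i.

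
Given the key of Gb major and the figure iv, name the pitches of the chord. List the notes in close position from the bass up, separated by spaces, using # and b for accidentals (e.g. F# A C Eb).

Cb Ebb Gb

iv is the minor subdominant, borrowed from the parallel minor. In Gb major that root is Cb.
So the chord is Cb-Ebb-Gb, a minor triad.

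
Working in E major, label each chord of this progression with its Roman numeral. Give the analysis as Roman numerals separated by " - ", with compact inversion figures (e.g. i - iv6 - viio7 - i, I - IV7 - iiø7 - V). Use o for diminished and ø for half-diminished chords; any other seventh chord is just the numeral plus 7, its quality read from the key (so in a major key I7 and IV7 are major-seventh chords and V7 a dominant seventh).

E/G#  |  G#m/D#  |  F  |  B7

I6 - iii64 - bII - V7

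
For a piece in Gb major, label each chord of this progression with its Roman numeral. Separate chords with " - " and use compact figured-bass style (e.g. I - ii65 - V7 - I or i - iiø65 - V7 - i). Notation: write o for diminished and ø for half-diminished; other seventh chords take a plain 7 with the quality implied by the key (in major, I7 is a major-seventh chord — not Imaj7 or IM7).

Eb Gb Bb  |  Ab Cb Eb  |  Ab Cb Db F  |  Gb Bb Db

Eb-Gb-Bb has root Eb, degree 6 in Gb major, so vi.
Ab-Cb-Eb has root Ab, degree 2 in Gb major, so ii.
Ab-Cb-Db-F: root Db is the dominant; dominant seventh chord there is V43.
Gb-Bb-Db: major triad on Gb = scale degree 1 → I.

vi - ii - V43 - I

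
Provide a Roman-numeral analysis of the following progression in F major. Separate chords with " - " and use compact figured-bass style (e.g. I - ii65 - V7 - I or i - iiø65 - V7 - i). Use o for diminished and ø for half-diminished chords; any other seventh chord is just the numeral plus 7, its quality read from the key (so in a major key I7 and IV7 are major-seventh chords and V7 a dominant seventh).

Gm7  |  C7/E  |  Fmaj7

ii7 - V65 - I7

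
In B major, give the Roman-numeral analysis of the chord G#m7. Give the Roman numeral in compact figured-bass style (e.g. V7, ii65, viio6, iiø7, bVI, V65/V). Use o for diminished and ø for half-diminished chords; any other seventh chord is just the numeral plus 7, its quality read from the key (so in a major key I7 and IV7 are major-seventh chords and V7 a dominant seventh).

vi7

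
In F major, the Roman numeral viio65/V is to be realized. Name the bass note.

The applied chord viio65/V is rooted on B: B-D-F-Ab.
The figure 65 means first inversion — the third is in the bass.

D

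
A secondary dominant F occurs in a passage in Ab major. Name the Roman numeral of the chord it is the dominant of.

ii

The chord is a major triad on F.
A dominant resolves down a perfect fifth: F → Bb. In Ab major, Bb is scale degree 2, i.e. ii.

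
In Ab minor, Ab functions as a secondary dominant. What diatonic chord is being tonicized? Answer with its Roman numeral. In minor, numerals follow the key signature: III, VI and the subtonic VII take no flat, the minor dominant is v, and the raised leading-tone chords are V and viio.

iv

The chord is a major triad on Ab.
A dominant resolves down a perfect fifth: Ab → Db. In Ab minor, Db is scale degree 4, i.e. iv.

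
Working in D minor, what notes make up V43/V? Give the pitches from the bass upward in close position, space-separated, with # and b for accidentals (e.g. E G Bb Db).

B D E G#

The slash means an applied dominant: we want the dominant of V. In D minor, V is A major, and its dominant is built on E.
Building a dominant seventh chord on E gives E-G#-B-D.
The figured bass 43 indicates second inversion, placing the fifth (B) in the bass: B-D-E-G#.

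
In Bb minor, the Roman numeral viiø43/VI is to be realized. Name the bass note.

The applied chord viiø43/VI is rooted on F: F-Ab-Cb-Eb.
The figure 43 means second inversion — the fifth is in the bass.

Cb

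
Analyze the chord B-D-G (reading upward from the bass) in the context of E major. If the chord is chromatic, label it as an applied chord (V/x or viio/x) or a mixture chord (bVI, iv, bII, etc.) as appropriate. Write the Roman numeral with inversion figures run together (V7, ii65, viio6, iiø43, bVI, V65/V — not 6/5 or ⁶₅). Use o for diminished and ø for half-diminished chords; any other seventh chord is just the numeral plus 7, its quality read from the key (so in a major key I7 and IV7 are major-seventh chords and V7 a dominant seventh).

bIII6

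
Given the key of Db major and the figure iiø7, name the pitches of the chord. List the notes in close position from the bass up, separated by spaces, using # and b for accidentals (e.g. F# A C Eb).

Scale degree 2 in Db major is Eb; here the chord built on it is altered to a half-diminished seventh chord. iiø7 is the half-diminished supertonic seventh, borrowed from the parallel minor.
So the chord is Eb-Gb-Bbb-Db, a half-diminished seventh chord.

Eb Gb Bbb Db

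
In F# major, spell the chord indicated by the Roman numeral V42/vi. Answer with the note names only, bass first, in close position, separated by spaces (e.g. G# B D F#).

V42/vi is a secondary dominant — the dominant seventh of vi. vi in F# major is D#, so the applied chord's root is A#, a perfect fifth above.
Building a dominant seventh chord on A# gives A#-C##-E#-G#.
The figured bass 42 indicates third inversion, placing the seventh (G#) in the bass: G#-A#-C##-E#.

G# A# C## E#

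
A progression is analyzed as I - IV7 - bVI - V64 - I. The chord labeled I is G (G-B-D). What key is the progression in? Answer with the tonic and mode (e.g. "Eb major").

G major

The anchor chord is a major triad on G, labeled I.
If G is scale degree 1 and the mode makes that degree carry a major triad, the tonic is G and the mode is major.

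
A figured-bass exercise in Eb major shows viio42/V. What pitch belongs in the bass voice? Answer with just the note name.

Gb

The applied chord viio42/V is rooted on A: A-C-Eb-Gb.
The figure 42 means third inversion — the seventh is in the bass.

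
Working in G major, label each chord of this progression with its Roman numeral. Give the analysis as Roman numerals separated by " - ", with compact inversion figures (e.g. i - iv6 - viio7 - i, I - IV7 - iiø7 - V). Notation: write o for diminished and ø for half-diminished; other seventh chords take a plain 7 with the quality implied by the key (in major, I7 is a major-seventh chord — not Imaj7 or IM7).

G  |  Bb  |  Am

I - bIII - ii

G: root G is the tonic; major triad there is I.
Bb: Bb with this quality isn't in the key; it's bIII, borrowed from the parallel minor.
Am has root A, degree 2 in G major, so ii.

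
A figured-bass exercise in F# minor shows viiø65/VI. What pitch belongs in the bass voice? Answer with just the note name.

The applied chord viiø65/VI is rooted on C#: C#-E-G-B.
The figure 65 means first inversion — the third is in the bass.

E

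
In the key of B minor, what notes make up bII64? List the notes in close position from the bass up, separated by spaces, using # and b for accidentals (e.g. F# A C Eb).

G C E

bII64 is the Neapolitan chord — a major triad on the lowered second degree. In B minor that root is C.
So the chord is C-E-G, a major triad.
With the 64 figure the chord is in second inversion; from the bass G upward in close position it reads G-C-E.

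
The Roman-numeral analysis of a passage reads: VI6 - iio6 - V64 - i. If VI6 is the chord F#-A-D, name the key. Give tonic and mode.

The anchor chord is a major triad on D, labeled VI6.
VI6 on D implies D is the submediant; that puts the tonic at F#, and the uppercase numeral fits minor mode.

F# minor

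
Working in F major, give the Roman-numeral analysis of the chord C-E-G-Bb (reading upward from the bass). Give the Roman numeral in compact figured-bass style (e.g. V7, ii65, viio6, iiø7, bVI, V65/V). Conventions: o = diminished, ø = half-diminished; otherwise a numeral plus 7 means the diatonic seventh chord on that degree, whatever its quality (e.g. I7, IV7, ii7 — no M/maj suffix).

V7

The pitches C-E-G-Bb form a dominant seventh chord rooted on C.
C is scale degree 5 in F major, and a dominant seventh chord on that degree is written V7.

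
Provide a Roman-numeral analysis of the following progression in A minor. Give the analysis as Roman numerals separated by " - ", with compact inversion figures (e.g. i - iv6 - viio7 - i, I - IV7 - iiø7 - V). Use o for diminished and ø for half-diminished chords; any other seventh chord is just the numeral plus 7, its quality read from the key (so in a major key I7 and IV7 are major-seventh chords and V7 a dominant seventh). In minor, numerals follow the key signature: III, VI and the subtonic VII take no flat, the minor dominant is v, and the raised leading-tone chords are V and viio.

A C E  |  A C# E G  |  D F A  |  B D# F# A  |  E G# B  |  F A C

i - V7/iv - iv - V7/V - V - VI

A-C-E: minor triad on A = scale degree 1 → i.
A-C#-E-G is the secondary dominant of iv (dominant seventh chord on A): V7/iv.
D-F-A has root D, degree 4 in A minor, so iv.
B-D#-F#-A is the secondary dominant of V (dominant seventh chord on B): V7/V.
E-G#-B has root E, degree 5 in A minor, so V.
F-A-C: major triad on F = scale degree 6 → VI.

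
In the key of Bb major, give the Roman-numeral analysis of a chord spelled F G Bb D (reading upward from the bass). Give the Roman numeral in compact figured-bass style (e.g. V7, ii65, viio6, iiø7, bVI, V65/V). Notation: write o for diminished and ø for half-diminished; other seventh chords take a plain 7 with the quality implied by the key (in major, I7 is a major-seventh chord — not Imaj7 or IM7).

The pitches G-Bb-D-F form a minor seventh chord rooted on G.
In Bb major, G is the submediant; the diatonic minor seventh chord there is vi7.
With F in the bass the chord is in third inversion, so the figured bass is 42.

vi42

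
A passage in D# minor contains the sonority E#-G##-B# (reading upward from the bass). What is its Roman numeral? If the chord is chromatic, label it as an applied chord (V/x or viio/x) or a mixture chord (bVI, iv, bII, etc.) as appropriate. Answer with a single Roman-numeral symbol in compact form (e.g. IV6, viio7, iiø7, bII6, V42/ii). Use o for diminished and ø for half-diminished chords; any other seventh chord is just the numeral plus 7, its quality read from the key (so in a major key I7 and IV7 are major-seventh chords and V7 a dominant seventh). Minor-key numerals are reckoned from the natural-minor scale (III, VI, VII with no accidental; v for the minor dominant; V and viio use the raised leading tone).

V/V

Stacked in thirds the chord is E#-G##-B#: a major triad on E#.
E# is not a diatonic chord root with this quality in D# minor, but it lies a perfect fifth above A# (V), so the chord functions as an applied dominant of V.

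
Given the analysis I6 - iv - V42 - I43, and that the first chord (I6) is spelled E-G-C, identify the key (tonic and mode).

The anchor chord is a major triad on C, labeled I6.
If C is scale degree 1 and the mode makes that degree carry a major triad, the tonic is C and the mode is major.

C major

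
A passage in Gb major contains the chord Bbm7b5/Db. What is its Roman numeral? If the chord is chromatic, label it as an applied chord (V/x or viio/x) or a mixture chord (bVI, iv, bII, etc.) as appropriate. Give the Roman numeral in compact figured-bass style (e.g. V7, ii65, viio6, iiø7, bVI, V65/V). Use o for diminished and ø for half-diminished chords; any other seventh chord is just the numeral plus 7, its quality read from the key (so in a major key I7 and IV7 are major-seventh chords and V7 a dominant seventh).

viiø65/IV

The pitches Bb-Db-Fb-Ab form a half-diminished seventh chord rooted on Bb.
Bb sits a half step below Cb (IV in Gb major); a diminished chord there is the applied leading-tone chord of IV.
With Db in the bass the chord is in first inversion, so the figured bass is 65.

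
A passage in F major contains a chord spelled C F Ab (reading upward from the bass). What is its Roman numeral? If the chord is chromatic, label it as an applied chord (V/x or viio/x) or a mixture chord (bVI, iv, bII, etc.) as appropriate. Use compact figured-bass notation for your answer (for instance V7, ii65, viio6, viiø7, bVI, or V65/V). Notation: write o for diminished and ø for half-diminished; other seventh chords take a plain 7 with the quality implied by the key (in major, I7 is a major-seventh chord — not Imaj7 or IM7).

i64

Stacked in thirds the chord is F-Ab-C: a minor triad on F.
F is the first degree of F major. This is the minor tonic, borrowed from the parallel minor.
With C in the bass the chord is in second inversion, so the figured bass is 64.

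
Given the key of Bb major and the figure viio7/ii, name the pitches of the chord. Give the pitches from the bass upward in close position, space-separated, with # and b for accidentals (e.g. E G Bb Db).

viio7/ii is a secondary leading-tone chord. The target ii is C in Bb major; the applied chord is rooted a semitone below, on B.
Building a fully diminished seventh chord on B gives B-D-F-Ab.

B D F Ab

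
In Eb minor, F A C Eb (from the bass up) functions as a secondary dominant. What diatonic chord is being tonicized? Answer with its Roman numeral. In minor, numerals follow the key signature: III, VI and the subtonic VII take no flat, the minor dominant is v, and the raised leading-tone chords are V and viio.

V

The chord is a dominant seventh chord on F.
A dominant resolves down a perfect fifth: F → Bb. In Eb minor, Bb is scale degree 5, i.e. V.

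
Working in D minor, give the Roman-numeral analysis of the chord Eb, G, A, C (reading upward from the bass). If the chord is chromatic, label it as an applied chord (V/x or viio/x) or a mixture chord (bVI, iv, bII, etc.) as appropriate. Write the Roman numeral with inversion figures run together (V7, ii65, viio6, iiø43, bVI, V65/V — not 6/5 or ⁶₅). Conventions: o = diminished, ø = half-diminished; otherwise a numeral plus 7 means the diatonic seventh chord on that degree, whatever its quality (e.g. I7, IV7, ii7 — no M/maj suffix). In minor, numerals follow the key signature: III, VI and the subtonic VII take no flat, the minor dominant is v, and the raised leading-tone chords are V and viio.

viiø43/VI

Stacked in thirds the chord is A-C-Eb-G: a half-diminished seventh chord on A.
A sits a half step below Bb (VI in D minor); a diminished chord there is the applied leading-tone chord of VI.
With Eb in the bass the chord is in second inversion, so the figured bass is 43.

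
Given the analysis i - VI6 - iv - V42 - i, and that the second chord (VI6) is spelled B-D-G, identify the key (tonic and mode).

The anchor chord is a major triad on G, labeled VI6.
Counting down 5 scale steps from G places the tonic on B; a major triad on degree 6 is diatonic only in minor.

B minor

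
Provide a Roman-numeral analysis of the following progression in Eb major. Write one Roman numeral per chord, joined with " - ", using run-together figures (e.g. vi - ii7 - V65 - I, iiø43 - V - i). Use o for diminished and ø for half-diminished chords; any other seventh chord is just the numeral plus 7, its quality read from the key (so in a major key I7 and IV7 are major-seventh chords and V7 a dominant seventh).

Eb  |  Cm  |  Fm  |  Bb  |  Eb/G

I - vi - ii - V - I6

Eb: major triad on Eb = scale degree 1 → I.
Cm has root C, degree 6 in Eb major, so vi.
Fm has root F, degree 2 in Eb major, so ii.
Bb has root Bb, degree 5 in Eb major, so V.
Eb/G: root Eb is the tonic; major triad there is I6.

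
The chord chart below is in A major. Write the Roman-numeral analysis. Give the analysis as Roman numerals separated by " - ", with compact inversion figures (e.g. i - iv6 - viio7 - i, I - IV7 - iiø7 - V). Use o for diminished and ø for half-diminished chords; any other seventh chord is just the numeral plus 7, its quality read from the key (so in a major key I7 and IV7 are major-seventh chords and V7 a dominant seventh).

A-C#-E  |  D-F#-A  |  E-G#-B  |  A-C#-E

A-C#-E: major triad on A = scale degree 1 → I.
D-F#-A has root D, degree 4 in A major, so IV.
E-G#-B: major triad on E = scale degree 5 → V.
A-C#-E: root A is the tonic; major triad there is I.

I - IV - V - I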